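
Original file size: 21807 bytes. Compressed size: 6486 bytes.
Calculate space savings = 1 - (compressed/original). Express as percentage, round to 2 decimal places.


ratio = compressed/original = 6486/21807 = 0.297427
savings = 1 - ratio = 1 - 0.297427 = 0.702573
as a percentage: 0.702573 * 100 = 70.26%

Space savings = 1 - 6486/21807 = 70.26%


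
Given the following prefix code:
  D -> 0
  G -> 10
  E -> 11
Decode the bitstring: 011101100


Decoding step by step:
Bits 0 -> D
Bits 11 -> E
Bits 10 -> G
Bits 11 -> E
Bits 0 -> D
Bits 0 -> D


Decoded message: DEGEDD


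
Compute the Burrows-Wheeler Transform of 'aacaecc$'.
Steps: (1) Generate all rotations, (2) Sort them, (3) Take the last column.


Rotations (sorted):
  0: $aacaecc -> last char: c
  1: aacaecc$ -> last char: $
  2: acaecc$a -> last char: a
  3: aecc$aac -> last char: c
  4: c$aacaec -> last char: c
  5: caecc$aa -> last char: a
  6: cc$aacae -> last char: e
  7: ecc$aaca -> last char: a


BWT = c$accaea


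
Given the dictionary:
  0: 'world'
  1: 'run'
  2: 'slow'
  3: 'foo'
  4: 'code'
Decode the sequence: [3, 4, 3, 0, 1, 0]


Look up each index in the dictionary:
  3 -> 'foo'
  4 -> 'code'
  3 -> 'foo'
  0 -> 'world'
  1 -> 'run'
  0 -> 'world'

Decoded: "foo code foo world run world"


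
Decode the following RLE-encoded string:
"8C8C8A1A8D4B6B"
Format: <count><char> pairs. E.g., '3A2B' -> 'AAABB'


Expanding each <count><char> pair:
  8C -> 'CCCCCCCC'
  8C -> 'CCCCCCCC'
  8A -> 'AAAAAAAA'
  1A -> 'A'
  8D -> 'DDDDDDDD'
  4B -> 'BBBB'
  6B -> 'BBBBBB'

Decoded = CCCCCCCCCCCCCCCCAAAAAAAAADDDDDDDDBBBBBBBBBB


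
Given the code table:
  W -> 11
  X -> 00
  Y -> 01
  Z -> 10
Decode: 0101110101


Decoding:
01 -> Y
01 -> Y
11 -> W
01 -> Y
01 -> Y


Result: YYWYY


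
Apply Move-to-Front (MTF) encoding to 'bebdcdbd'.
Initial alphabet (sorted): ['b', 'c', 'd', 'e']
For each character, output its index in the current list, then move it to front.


MTF encoding:
'b': index 0 in ['b', 'c', 'd', 'e'] -> ['b', 'c', 'd', 'e']
'e': index 3 in ['b', 'c', 'd', 'e'] -> ['e', 'b', 'c', 'd']
'b': index 1 in ['e', 'b', 'c', 'd'] -> ['b', 'e', 'c', 'd']
'd': index 3 in ['b', 'e', 'c', 'd'] -> ['d', 'b', 'e', 'c']
'c': index 3 in ['d', 'b', 'e', 'c'] -> ['c', 'd', 'b', 'e']
'd': index 1 in ['c', 'd', 'b', 'e'] -> ['d', 'c', 'b', 'e']
'b': index 2 in ['d', 'c', 'b', 'e'] -> ['b', 'd', 'c', 'e']
'd': index 1 in ['b', 'd', 'c', 'e'] -> ['d', 'b', 'c', 'e']


Output: [0, 3, 1, 3, 3, 1, 2, 1]


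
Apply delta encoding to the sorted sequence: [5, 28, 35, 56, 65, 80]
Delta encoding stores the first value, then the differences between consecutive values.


First value: 5
Deltas:
  28 - 5 = 23
  35 - 28 = 7
  56 - 35 = 21
  65 - 56 = 9
  80 - 65 = 15


Delta encoded: [5, 23, 7, 21, 9, 15]


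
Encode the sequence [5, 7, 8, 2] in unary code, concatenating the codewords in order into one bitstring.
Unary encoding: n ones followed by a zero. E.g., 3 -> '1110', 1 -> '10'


Encode each number as n ones followed by a terminating 0:
  5 -> 111110 (6 bits)
  7 -> 11111110 (8 bits)
  8 -> 111111110 (9 bits)
  2 -> 110 (3 bits)
Total length = 6 + 8 + 9 + 3 = 26 bits.

Unary([5, 7, 8, 2]) = 11111011111110111111110110 (26 bits)


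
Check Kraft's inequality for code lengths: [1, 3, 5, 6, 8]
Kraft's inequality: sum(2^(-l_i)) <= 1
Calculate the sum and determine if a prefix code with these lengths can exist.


Sum = 2^(-1) + 2^(-3) + 2^(-5) + 2^(-6) + 2^(-8)
    = 0.5 + 0.125 + 0.03125 + 0.015625 + 0.00390625
    = 173/256 = 0.67578125
Since 0.67578125 <= 1, Kraft's inequality IS satisfied.
A prefix code with these lengths CAN exist.

Kraft sum = 0.67578125. Satisfied.


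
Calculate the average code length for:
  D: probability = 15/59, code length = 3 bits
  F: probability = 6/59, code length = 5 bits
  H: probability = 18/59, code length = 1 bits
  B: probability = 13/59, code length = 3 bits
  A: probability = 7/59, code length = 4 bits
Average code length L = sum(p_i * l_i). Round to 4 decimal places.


Weighted contributions p_i * l_i:
  D: (15/59) * 3 = 45/59
  F: (6/59) * 5 = 30/59
  H: (18/59) * 1 = 18/59
  B: (13/59) * 3 = 39/59
  A: (7/59) * 4 = 28/59
Sum = (45 + 30 + 18 + 39 + 28)/59 = 160/59

L = 160/59 = 2.7119 bits/symbol


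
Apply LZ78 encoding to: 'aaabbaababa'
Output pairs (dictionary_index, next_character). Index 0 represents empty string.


LZ78 encoding steps:
Dictionary: {0: ''}
Step 1: w='' (idx 0), next='a' -> output (0, 'a'), add 'a' as idx 1
Step 2: w='a' (idx 1), next='a' -> output (1, 'a'), add 'aa' as idx 2
Step 3: w='' (idx 0), next='b' -> output (0, 'b'), add 'b' as idx 3
Step 4: w='b' (idx 3), next='a' -> output (3, 'a'), add 'ba' as idx 4
Step 5: w='a' (idx 1), next='b' -> output (1, 'b'), add 'ab' as idx 5
Step 6: w='ab' (idx 5), next='a' -> output (5, 'a'), add 'aba' as idx 6


Encoded: [(0, 'a'), (1, 'a'), (0, 'b'), (3, 'a'), (1, 'b'), (5, 'a')]


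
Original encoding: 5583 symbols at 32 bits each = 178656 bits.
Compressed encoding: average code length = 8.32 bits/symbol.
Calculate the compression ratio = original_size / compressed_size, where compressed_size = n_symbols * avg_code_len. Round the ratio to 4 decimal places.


original_size = n_symbols * orig_bits = 5583 * 32 = 178656 bits
compressed_size = n_symbols * avg_code_len = 5583 * 8.32 = 46450.56 bits
ratio = original_size / compressed_size = 178656 / 46450.56 = 3.8462

Compression ratio = 3.8462


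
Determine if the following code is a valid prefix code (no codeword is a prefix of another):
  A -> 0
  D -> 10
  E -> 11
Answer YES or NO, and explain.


Checking each pair (does one codeword prefix another?):
  A='0' vs D='10': no prefix
  A='0' vs E='11': no prefix
  D='10' vs A='0': no prefix
  D='10' vs E='11': no prefix
  E='11' vs A='0': no prefix
  E='11' vs D='10': no prefix
No violation found over all pairs.

YES -- this is a valid prefix code. No codeword is a prefix of any other codeword.


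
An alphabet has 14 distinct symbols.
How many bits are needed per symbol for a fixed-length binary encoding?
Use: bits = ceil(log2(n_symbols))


log2(14) = 3.8074
Bracket: 2^3 = 8 < 14 <= 2^4 = 16
So ceil(log2(14)) = 4

bits = ceil(log2(14)) = ceil(3.8074) = 4 bits


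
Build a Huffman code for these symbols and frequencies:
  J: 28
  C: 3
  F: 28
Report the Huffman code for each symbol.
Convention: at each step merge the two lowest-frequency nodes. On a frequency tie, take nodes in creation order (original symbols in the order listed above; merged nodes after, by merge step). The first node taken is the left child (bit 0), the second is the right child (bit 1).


Huffman tree construction:
Step 1: Merge C(3) + J(28) = 31
Step 2: Merge F(28) + (C+J)(31) = 59
Read each symbol's code off the tree from the root (left child = 0, right child = 1).

Codes:
  J: 11 (length 2)
  C: 10 (length 2)
  F: 0 (length 1)
Average code length: 90/59 = 1.5254 bits/symbol


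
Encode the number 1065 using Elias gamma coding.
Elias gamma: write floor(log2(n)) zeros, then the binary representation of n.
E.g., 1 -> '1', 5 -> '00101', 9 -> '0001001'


num_bits = floor(log2(1065)) + 1 = 11
leading_zeros = num_bits - 1 = 10
binary(1065) = 10000101001

Elias gamma(1065) = '0000000000' + '10000101001' = 000000000010000101001 (21 bits)


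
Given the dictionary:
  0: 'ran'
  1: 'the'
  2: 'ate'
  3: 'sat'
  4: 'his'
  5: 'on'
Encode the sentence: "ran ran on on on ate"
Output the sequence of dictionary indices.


Look up each word in the dictionary:
  'ran' -> 0
  'ran' -> 0
  'on' -> 5
  'on' -> 5
  'on' -> 5
  'ate' -> 2

Encoded: [0, 0, 5, 5, 5, 2]


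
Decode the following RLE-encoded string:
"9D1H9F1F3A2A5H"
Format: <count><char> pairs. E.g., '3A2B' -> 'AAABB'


Expanding each <count><char> pair:
  9D -> 'DDDDDDDDD'
  1H -> 'H'
  9F -> 'FFFFFFFFF'
  1F -> 'F'
  3A -> 'AAA'
  2A -> 'AA'
  5H -> 'HHHHH'

Decoded = DDDDDDDDDHFFFFFFFFFFAAAAAHHHHH


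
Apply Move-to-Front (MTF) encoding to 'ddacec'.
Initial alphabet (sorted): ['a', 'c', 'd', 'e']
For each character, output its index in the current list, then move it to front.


MTF encoding:
'd': index 2 in ['a', 'c', 'd', 'e'] -> ['d', 'a', 'c', 'e']
'd': index 0 in ['d', 'a', 'c', 'e'] -> ['d', 'a', 'c', 'e']
'a': index 1 in ['d', 'a', 'c', 'e'] -> ['a', 'd', 'c', 'e']
'c': index 2 in ['a', 'd', 'c', 'e'] -> ['c', 'a', 'd', 'e']
'e': index 3 in ['c', 'a', 'd', 'e'] -> ['e', 'c', 'a', 'd']
'c': index 1 in ['e', 'c', 'a', 'd'] -> ['c', 'e', 'a', 'd']


Output: [2, 0, 1, 2, 3, 1]


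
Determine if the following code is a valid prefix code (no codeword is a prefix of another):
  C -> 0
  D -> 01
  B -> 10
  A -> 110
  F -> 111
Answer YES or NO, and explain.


Checking each pair (does one codeword prefix another?):
  C='0' vs D='01': prefix -- VIOLATION

NO -- this is NOT a valid prefix code. C (0) is a prefix of D (01).


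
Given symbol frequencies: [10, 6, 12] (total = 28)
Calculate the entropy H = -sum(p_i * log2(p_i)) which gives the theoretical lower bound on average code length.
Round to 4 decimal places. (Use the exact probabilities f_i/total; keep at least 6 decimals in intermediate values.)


Per-symbol terms -p_i * log2(p_i) with p_i = f_i/28:
  p = 10/28 = 0.357143: log2(p) = -1.485427, -p*log2(p) = 0.530510
  p = 6/28 = 0.214286: log2(p) = -2.222392, -p*log2(p) = 0.476227
  p = 12/28 = 0.428571: log2(p) = -1.222392, -p*log2(p) = 0.523882
H = 0.530510 + 0.476227 + 0.523882 = 1.530619

H = 1.5306 bits/symbol


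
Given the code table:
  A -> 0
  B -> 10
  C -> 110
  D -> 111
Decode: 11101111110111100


Decoding:
111 -> D
0 -> A
111 -> D
111 -> D
0 -> A
111 -> D
10 -> B
0 -> A


Result: DADDADBA


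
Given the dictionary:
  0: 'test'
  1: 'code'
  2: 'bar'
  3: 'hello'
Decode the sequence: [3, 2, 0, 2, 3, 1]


Look up each index in the dictionary:
  3 -> 'hello'
  2 -> 'bar'
  0 -> 'test'
  2 -> 'bar'
  3 -> 'hello'
  1 -> 'code'

Decoded: "hello bar test bar hello code"


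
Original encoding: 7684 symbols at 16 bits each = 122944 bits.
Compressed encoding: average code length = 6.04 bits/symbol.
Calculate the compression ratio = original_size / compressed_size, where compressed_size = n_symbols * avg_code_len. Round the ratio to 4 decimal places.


original_size = n_symbols * orig_bits = 7684 * 16 = 122944 bits
compressed_size = n_symbols * avg_code_len = 7684 * 6.04 = 46411.36 bits
ratio = original_size / compressed_size = 122944 / 46411.36 = 2.649

Compression ratio = 2.649


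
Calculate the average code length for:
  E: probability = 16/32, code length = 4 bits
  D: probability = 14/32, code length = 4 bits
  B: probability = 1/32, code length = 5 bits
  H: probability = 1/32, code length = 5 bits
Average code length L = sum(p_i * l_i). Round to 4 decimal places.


Weighted contributions p_i * l_i:
  E: (16/32) * 4 = 64/32
  D: (14/32) * 4 = 56/32
  B: (1/32) * 5 = 5/32
  H: (1/32) * 5 = 5/32
Sum = (64 + 56 + 5 + 5)/32 = 130/32

L = 130/32 = 4.0625 bits/symbol


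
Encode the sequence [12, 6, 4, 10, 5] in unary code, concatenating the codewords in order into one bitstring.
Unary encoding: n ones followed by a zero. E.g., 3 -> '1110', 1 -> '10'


Encode each number as n ones followed by a terminating 0:
  12 -> 1111111111110 (13 bits)
  6 -> 1111110 (7 bits)
  4 -> 11110 (5 bits)
  10 -> 11111111110 (11 bits)
  5 -> 111110 (6 bits)
Total length = 13 + 7 + 5 + 11 + 6 = 42 bits.

Unary([12, 6, 4, 10, 5]) = 111111111111011111101111011111111110111110 (42 bits)


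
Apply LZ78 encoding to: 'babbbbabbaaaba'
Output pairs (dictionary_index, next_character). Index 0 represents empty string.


LZ78 encoding steps:
Dictionary: {0: ''}
Step 1: w='' (idx 0), next='b' -> output (0, 'b'), add 'b' as idx 1
Step 2: w='' (idx 0), next='a' -> output (0, 'a'), add 'a' as idx 2
Step 3: w='b' (idx 1), next='b' -> output (1, 'b'), add 'bb' as idx 3
Step 4: w='bb' (idx 3), next='a' -> output (3, 'a'), add 'bba' as idx 4
Step 5: w='bba' (idx 4), next='a' -> output (4, 'a'), add 'bbaa' as idx 5
Step 6: w='a' (idx 2), next='b' -> output (2, 'b'), add 'ab' as idx 6
Step 7: w='a' (idx 2), end of input -> output (2, '')


Encoded: [(0, 'b'), (0, 'a'), (1, 'b'), (3, 'a'), (4, 'a'), (2, 'b'), (2, '')]


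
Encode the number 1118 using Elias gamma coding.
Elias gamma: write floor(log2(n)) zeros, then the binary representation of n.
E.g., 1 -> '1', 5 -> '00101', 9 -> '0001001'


num_bits = floor(log2(1118)) + 1 = 11
leading_zeros = num_bits - 1 = 10
binary(1118) = 10001011110

Elias gamma(1118) = '0000000000' + '10001011110' = 000000000010001011110 (21 bits)


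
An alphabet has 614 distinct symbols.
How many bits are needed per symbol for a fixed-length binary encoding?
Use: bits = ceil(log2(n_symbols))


log2(614) = 9.2621
Bracket: 2^9 = 512 < 614 <= 2^10 = 1024
So ceil(log2(614)) = 10

bits = ceil(log2(614)) = ceil(9.2621) = 10 bits


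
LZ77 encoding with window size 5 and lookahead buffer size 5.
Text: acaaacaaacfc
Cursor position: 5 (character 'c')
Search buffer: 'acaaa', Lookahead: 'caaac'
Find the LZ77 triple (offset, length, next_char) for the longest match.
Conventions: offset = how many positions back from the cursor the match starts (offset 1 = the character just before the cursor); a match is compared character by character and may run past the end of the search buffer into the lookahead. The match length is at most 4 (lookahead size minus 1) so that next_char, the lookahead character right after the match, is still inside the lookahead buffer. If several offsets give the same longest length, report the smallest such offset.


Try each offset into the search buffer:
  offset=1 (pos 4, char 'a'): match length 0
  offset=2 (pos 3, char 'a'): match length 0
  offset=3 (pos 2, char 'a'): match length 0
  offset=4 (pos 1, char 'c'): match length 4
  offset=5 (pos 0, char 'a'): match length 0
Longest match has length 4 at offset 4.
next_char = character at position 5 + 4 = 9 -> 'c'

Best match: offset=4, length=4 (matching 'caaa' starting at position 1)
LZ77 triple: (4, 4, 'c')


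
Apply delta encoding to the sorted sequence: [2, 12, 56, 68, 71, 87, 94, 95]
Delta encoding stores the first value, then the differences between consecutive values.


First value: 2
Deltas:
  12 - 2 = 10
  56 - 12 = 44
  68 - 56 = 12
  71 - 68 = 3
  87 - 71 = 16
  94 - 87 = 7
  95 - 94 = 1


Delta encoded: [2, 10, 44, 12, 3, 16, 7, 1]


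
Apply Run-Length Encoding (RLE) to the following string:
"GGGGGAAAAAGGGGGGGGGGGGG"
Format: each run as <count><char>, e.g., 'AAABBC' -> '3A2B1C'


Scanning runs left to right:
  i=0: run of 'G' x 5 -> '5G'
  i=5: run of 'A' x 5 -> '5A'
  i=10: run of 'G' x 13 -> '13G'

RLE = 5G5A13G


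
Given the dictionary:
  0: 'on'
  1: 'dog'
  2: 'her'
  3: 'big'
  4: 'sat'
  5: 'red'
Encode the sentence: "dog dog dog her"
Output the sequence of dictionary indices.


Look up each word in the dictionary:
  'dog' -> 1
  'dog' -> 1
  'dog' -> 1
  'her' -> 2

Encoded: [1, 1, 1, 2]


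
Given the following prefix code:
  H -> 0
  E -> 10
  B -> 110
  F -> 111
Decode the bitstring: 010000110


Decoding step by step:
Bits 0 -> H
Bits 10 -> E
Bits 0 -> H
Bits 0 -> H
Bits 0 -> H
Bits 110 -> B


Decoded message: HEHHHB


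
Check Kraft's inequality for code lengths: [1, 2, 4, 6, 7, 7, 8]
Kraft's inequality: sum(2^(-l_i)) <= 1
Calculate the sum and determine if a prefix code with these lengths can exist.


Sum = 2^(-1) + 2^(-2) + 2^(-4) + 2^(-6) + 2^(-7) + 2^(-7) + 2^(-8)
    = 0.5 + 0.25 + 0.0625 + 0.015625 + 0.0078125 + 0.0078125 + 0.00390625
    = 217/256 = 0.84765625
Since 0.84765625 <= 1, Kraft's inequality IS satisfied.
A prefix code with these lengths CAN exist.

Kraft sum = 0.84765625. Satisfied.


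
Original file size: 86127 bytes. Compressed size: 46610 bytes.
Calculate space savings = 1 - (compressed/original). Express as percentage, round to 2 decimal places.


ratio = compressed/original = 46610/86127 = 0.541178
savings = 1 - ratio = 1 - 0.541178 = 0.458822
as a percentage: 0.458822 * 100 = 45.88%

Space savings = 1 - 46610/86127 = 45.88%


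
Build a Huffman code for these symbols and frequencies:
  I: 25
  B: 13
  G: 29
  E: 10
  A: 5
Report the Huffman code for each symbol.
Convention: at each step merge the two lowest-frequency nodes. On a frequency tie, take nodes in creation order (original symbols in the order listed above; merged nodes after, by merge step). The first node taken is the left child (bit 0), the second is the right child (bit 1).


Huffman tree construction:
Step 1: Merge A(5) + E(10) = 15
Step 2: Merge B(13) + (A+E)(15) = 28
Step 3: Merge I(25) + (B+(A+E))(28) = 53
Step 4: Merge G(29) + (I+(B+(A+E)))(53) = 82
Read each symbol's code off the tree from the root (left child = 0, right child = 1).

Codes:
  I: 10 (length 2)
  B: 110 (length 3)
  G: 0 (length 1)
  E: 1111 (length 4)
  A: 1110 (length 4)
Average code length: 178/82 = 2.1707 bits/symbol


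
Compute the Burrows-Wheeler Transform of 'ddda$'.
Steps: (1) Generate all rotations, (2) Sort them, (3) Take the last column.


Rotations (sorted):
  0: $ddda -> last char: a
  1: a$ddd -> last char: d
  2: da$dd -> last char: d
  3: dda$d -> last char: d
  4: ddda$ -> last char: $


BWT = addd$


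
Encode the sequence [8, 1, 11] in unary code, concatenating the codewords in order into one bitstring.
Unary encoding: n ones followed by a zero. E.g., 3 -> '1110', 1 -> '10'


Encode each number as n ones followed by a terminating 0:
  8 -> 111111110 (9 bits)
  1 -> 10 (2 bits)
  11 -> 111111111110 (12 bits)
Total length = 9 + 2 + 12 = 23 bits.

Unary([8, 1, 11]) = 11111111010111111111110 (23 bits)


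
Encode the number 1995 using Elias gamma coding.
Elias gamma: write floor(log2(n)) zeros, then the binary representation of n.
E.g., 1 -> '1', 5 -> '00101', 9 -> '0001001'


num_bits = floor(log2(1995)) + 1 = 11
leading_zeros = num_bits - 1 = 10
binary(1995) = 11111001011

Elias gamma(1995) = '0000000000' + '11111001011' = 000000000011111001011 (21 bits)


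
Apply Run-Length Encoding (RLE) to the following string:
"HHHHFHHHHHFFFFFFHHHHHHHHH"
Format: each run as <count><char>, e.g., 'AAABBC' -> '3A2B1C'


Scanning runs left to right:
  i=0: run of 'H' x 4 -> '4H'
  i=4: run of 'F' x 1 -> '1F'
  i=5: run of 'H' x 5 -> '5H'
  i=10: run of 'F' x 6 -> '6F'
  i=16: run of 'H' x 9 -> '9H'

RLE = 4H1F5H6F9H


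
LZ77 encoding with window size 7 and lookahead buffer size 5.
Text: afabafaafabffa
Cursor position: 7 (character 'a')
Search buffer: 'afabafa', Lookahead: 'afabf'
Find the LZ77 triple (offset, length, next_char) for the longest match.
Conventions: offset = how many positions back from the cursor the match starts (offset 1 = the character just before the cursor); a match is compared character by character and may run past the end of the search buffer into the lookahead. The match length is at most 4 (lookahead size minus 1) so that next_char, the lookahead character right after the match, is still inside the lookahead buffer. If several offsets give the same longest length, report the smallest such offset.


Try each offset into the search buffer:
  offset=1 (pos 6, char 'a'): match length 1
  offset=2 (pos 5, char 'f'): match length 0
  offset=3 (pos 4, char 'a'): match length 3
  offset=4 (pos 3, char 'b'): match length 0
  offset=5 (pos 2, char 'a'): match length 1
  offset=6 (pos 1, char 'f'): match length 0
  offset=7 (pos 0, char 'a'): match length 4
Longest match has length 4 at offset 7.
next_char = character at position 7 + 4 = 11 -> 'f'

Best match: offset=7, length=4 (matching 'afab' starting at position 0)
LZ77 triple: (7, 4, 'f')


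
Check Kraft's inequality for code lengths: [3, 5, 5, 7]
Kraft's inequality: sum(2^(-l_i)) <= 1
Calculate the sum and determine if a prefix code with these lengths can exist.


Sum = 2^(-3) + 2^(-5) + 2^(-5) + 2^(-7)
    = 0.125 + 0.03125 + 0.03125 + 0.0078125
    = 25/128 = 0.1953125
Since 0.1953125 <= 1, Kraft's inequality IS satisfied.
A prefix code with these lengths CAN exist.

Kraft sum = 0.1953125. Satisfied.


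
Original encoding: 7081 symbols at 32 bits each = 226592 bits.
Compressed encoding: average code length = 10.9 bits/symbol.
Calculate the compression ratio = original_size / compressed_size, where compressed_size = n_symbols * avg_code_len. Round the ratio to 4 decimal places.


original_size = n_symbols * orig_bits = 7081 * 32 = 226592 bits
compressed_size = n_symbols * avg_code_len = 7081 * 10.9 = 77182.9 bits
ratio = original_size / compressed_size = 226592 / 77182.9 = 2.9358

Compression ratio = 2.9358


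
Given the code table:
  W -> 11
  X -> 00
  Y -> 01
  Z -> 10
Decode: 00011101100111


Decoding:
00 -> X
01 -> Y
11 -> W
01 -> Y
10 -> Z
01 -> Y
11 -> W


Result: XYWYZYW


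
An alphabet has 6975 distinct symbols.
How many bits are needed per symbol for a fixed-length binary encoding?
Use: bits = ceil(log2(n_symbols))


log2(6975) = 12.768
Bracket: 2^12 = 4096 < 6975 <= 2^13 = 8192
So ceil(log2(6975)) = 13

bits = ceil(log2(6975)) = ceil(12.768) = 13 bits


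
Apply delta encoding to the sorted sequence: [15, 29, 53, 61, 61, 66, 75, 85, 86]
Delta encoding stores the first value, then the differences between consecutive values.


First value: 15
Deltas:
  29 - 15 = 14
  53 - 29 = 24
  61 - 53 = 8
  61 - 61 = 0
  66 - 61 = 5
  75 - 66 = 9
  85 - 75 = 10
  86 - 85 = 1


Delta encoded: [15, 14, 24, 8, 0, 5, 9, 10, 1]


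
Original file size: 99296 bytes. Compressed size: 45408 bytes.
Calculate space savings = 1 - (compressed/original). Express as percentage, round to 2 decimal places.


ratio = compressed/original = 45408/99296 = 0.457299
savings = 1 - ratio = 1 - 0.457299 = 0.542701
as a percentage: 0.542701 * 100 = 54.27%

Space savings = 1 - 45408/99296 = 54.27%


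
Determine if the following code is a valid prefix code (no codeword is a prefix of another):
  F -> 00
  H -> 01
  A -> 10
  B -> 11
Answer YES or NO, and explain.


Checking each pair (does one codeword prefix another?):
  F='00' vs H='01': no prefix
  F='00' vs A='10': no prefix
  F='00' vs B='11': no prefix
  H='01' vs F='00': no prefix
  H='01' vs A='10': no prefix
  H='01' vs B='11': no prefix
  A='10' vs F='00': no prefix
  A='10' vs H='01': no prefix
  A='10' vs B='11': no prefix
  B='11' vs F='00': no prefix
  B='11' vs H='01': no prefix
  B='11' vs A='10': no prefix
No violation found over all pairs.

YES -- this is a valid prefix code. No codeword is a prefix of any other codeword.


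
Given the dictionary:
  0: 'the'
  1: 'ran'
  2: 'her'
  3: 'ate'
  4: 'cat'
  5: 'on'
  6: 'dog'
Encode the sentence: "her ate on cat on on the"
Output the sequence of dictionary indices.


Look up each word in the dictionary:
  'her' -> 2
  'ate' -> 3
  'on' -> 5
  'cat' -> 4
  'on' -> 5
  'on' -> 5
  'the' -> 0

Encoded: [2, 3, 5, 4, 5, 5, 0]


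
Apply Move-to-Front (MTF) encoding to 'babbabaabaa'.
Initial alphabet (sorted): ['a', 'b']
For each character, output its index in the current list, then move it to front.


MTF encoding:
'b': index 1 in ['a', 'b'] -> ['b', 'a']
'a': index 1 in ['b', 'a'] -> ['a', 'b']
'b': index 1 in ['a', 'b'] -> ['b', 'a']
'b': index 0 in ['b', 'a'] -> ['b', 'a']
'a': index 1 in ['b', 'a'] -> ['a', 'b']
'b': index 1 in ['a', 'b'] -> ['b', 'a']
'a': index 1 in ['b', 'a'] -> ['a', 'b']
'a': index 0 in ['a', 'b'] -> ['a', 'b']
'b': index 1 in ['a', 'b'] -> ['b', 'a']
'a': index 1 in ['b', 'a'] -> ['a', 'b']
'a': index 0 in ['a', 'b'] -> ['a', 'b']


Output: [1, 1, 1, 0, 1, 1, 1, 0, 1, 1, 0]


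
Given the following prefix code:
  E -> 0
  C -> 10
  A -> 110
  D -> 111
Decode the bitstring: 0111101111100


Decoding step by step:
Bits 0 -> E
Bits 111 -> D
Bits 10 -> C
Bits 111 -> D
Bits 110 -> A
Bits 0 -> E


Decoded message: EDCDAE


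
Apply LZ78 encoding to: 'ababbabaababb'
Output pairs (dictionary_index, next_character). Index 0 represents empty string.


LZ78 encoding steps:
Dictionary: {0: ''}
Step 1: w='' (idx 0), next='a' -> output (0, 'a'), add 'a' as idx 1
Step 2: w='' (idx 0), next='b' -> output (0, 'b'), add 'b' as idx 2
Step 3: w='a' (idx 1), next='b' -> output (1, 'b'), add 'ab' as idx 3
Step 4: w='b' (idx 2), next='a' -> output (2, 'a'), add 'ba' as idx 4
Step 5: w='ba' (idx 4), next='a' -> output (4, 'a'), add 'baa' as idx 5
Step 6: w='ba' (idx 4), next='b' -> output (4, 'b'), add 'bab' as idx 6
Step 7: w='b' (idx 2), end of input -> output (2, '')


Encoded: [(0, 'a'), (0, 'b'), (1, 'b'), (2, 'a'), (4, 'a'), (4, 'b'), (2, '')]


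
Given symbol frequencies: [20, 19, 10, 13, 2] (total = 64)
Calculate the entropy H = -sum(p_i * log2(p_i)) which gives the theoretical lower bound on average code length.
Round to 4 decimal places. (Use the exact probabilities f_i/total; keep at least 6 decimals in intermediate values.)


Per-symbol terms -p_i * log2(p_i) with p_i = f_i/64:
  p = 20/64 = 0.312500: log2(p) = -1.678072, -p*log2(p) = 0.524397
  p = 19/64 = 0.296875: log2(p) = -1.752072, -p*log2(p) = 0.520147
  p = 10/64 = 0.156250: log2(p) = -2.678072, -p*log2(p) = 0.418449
  p = 13/64 = 0.203125: log2(p) = -2.299560, -p*log2(p) = 0.467098
  p = 2/64 = 0.031250: log2(p) = -5.000000, -p*log2(p) = 0.156250
H = 0.524397 + 0.520147 + 0.418449 + 0.467098 + 0.156250 = 2.086341

H = 2.0863 bits/symbol


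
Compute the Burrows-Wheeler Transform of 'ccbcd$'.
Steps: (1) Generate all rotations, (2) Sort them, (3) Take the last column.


Rotations (sorted):
  0: $ccbcd -> last char: d
  1: bcd$cc -> last char: c
  2: cbcd$c -> last char: c
  3: ccbcd$ -> last char: $
  4: cd$ccb -> last char: b
  5: d$ccbc -> last char: c


BWT = dcc$bc


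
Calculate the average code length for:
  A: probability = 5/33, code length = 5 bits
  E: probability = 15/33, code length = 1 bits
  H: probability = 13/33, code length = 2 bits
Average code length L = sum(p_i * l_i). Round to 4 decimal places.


Weighted contributions p_i * l_i:
  A: (5/33) * 5 = 25/33
  E: (15/33) * 1 = 15/33
  H: (13/33) * 2 = 26/33
Sum = (25 + 15 + 26)/33 = 66/33

L = 66/33 = 2.0000 bits/symbol


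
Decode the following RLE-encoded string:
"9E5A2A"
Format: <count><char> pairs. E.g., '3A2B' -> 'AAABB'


Expanding each <count><char> pair:
  9E -> 'EEEEEEEEE'
  5A -> 'AAAAA'
  2A -> 'AA'

Decoded = EEEEEEEEEAAAAAAA


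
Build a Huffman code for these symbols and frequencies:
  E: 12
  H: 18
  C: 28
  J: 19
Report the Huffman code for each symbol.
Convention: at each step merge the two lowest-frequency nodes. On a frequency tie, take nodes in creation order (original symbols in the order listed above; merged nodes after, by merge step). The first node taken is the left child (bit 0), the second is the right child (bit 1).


Huffman tree construction:
Step 1: Merge E(12) + H(18) = 30
Step 2: Merge J(19) + C(28) = 47
Step 3: Merge (E+H)(30) + (J+C)(47) = 77
Read each symbol's code off the tree from the root (left child = 0, right child = 1).

Codes:
  E: 00 (length 2)
  H: 01 (length 2)
  C: 11 (length 2)
  J: 10 (length 2)
Average code length: 154/77 = 2.0000 bits/symbol


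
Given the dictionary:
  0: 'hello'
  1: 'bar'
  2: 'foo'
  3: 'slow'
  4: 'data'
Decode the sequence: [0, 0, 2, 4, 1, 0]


Look up each index in the dictionary:
  0 -> 'hello'
  0 -> 'hello'
  2 -> 'foo'
  4 -> 'data'
  1 -> 'bar'
  0 -> 'hello'

Decoded: "hello hello foo data bar hello"


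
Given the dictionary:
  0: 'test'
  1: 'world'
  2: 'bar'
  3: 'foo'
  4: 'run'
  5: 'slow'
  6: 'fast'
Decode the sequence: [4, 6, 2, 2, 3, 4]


Look up each index in the dictionary:
  4 -> 'run'
  6 -> 'fast'
  2 -> 'bar'
  2 -> 'bar'
  3 -> 'foo'
  4 -> 'run'

Decoded: "run fast bar bar foo run"


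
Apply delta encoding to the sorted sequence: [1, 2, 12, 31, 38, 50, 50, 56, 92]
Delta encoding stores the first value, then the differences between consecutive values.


First value: 1
Deltas:
  2 - 1 = 1
  12 - 2 = 10
  31 - 12 = 19
  38 - 31 = 7
  50 - 38 = 12
  50 - 50 = 0
  56 - 50 = 6
  92 - 56 = 36


Delta encoded: [1, 1, 10, 19, 7, 12, 0, 6, 36]


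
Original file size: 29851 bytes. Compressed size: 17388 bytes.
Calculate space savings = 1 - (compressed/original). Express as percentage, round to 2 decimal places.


ratio = compressed/original = 17388/29851 = 0.582493
savings = 1 - ratio = 1 - 0.582493 = 0.417507
as a percentage: 0.417507 * 100 = 41.75%

Space savings = 1 - 17388/29851 = 41.75%


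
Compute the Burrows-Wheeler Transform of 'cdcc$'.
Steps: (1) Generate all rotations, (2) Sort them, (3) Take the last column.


Rotations (sorted):
  0: $cdcc -> last char: c
  1: c$cdc -> last char: c
  2: cc$cd -> last char: d
  3: cdcc$ -> last char: $
  4: dcc$c -> last char: c


BWT = ccd$c


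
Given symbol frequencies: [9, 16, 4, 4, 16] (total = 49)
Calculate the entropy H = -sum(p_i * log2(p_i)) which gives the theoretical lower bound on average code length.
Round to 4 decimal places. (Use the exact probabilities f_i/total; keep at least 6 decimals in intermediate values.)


Per-symbol terms -p_i * log2(p_i) with p_i = f_i/49:
  p = 9/49 = 0.183673: log2(p) = -2.444785, -p*log2(p) = 0.449042
  p = 16/49 = 0.326531: log2(p) = -1.614710, -p*log2(p) = 0.527252
  p = 4/49 = 0.081633: log2(p) = -3.614710, -p*log2(p) = 0.295078
  p = 4/49 = 0.081633: log2(p) = -3.614710, -p*log2(p) = 0.295078
  p = 16/49 = 0.326531: log2(p) = -1.614710, -p*log2(p) = 0.527252
H = 0.449042 + 0.527252 + 0.295078 + 0.295078 + 0.527252 = 2.093702

H = 2.0937 bits/symbol


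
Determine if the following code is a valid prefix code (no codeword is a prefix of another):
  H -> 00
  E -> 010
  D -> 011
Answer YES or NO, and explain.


Checking each pair (does one codeword prefix another?):
  H='00' vs E='010': no prefix
  H='00' vs D='011': no prefix
  E='010' vs H='00': no prefix
  E='010' vs D='011': no prefix
  D='011' vs H='00': no prefix
  D='011' vs E='010': no prefix
No violation found over all pairs.

YES -- this is a valid prefix code. No codeword is a prefix of any other codeword.


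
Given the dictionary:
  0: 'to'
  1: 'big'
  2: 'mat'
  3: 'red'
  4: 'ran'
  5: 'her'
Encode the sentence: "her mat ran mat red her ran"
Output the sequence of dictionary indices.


Look up each word in the dictionary:
  'her' -> 5
  'mat' -> 2
  'ran' -> 4
  'mat' -> 2
  'red' -> 3
  'her' -> 5
  'ran' -> 4

Encoded: [5, 2, 4, 2, 3, 5, 4]


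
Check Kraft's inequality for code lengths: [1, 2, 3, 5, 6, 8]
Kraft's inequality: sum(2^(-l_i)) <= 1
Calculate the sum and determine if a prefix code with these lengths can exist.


Sum = 2^(-1) + 2^(-2) + 2^(-3) + 2^(-5) + 2^(-6) + 2^(-8)
    = 0.5 + 0.25 + 0.125 + 0.03125 + 0.015625 + 0.00390625
    = 237/256 = 0.92578125
Since 0.92578125 <= 1, Kraft's inequality IS satisfied.
A prefix code with these lengths CAN exist.

Kraft sum = 0.92578125. Satisfied.


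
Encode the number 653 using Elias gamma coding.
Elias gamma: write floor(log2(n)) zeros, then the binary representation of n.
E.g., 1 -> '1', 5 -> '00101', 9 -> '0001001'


num_bits = floor(log2(653)) + 1 = 10
leading_zeros = num_bits - 1 = 9
binary(653) = 1010001101

Elias gamma(653) = '000000000' + '1010001101' = 0000000001010001101 (19 bits)


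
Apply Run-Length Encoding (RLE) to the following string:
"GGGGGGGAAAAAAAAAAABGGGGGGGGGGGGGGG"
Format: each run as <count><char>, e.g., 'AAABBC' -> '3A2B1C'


Scanning runs left to right:
  i=0: run of 'G' x 7 -> '7G'
  i=7: run of 'A' x 11 -> '11A'
  i=18: run of 'B' x 1 -> '1B'
  i=19: run of 'G' x 15 -> '15G'

RLE = 7G11A1B15G


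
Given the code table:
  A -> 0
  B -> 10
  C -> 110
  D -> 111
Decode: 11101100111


Decoding:
111 -> D
0 -> A
110 -> C
0 -> A
111 -> D


Result: DACAD


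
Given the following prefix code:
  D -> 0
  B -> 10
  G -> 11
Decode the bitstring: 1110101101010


Decoding step by step:
Bits 11 -> G
Bits 10 -> B
Bits 10 -> B
Bits 11 -> G
Bits 0 -> D
Bits 10 -> B
Bits 10 -> B


Decoded message: GBBGDBB


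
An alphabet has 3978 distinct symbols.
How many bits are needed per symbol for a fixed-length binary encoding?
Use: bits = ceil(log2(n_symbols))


log2(3978) = 11.9578
Bracket: 2^11 = 2048 < 3978 <= 2^12 = 4096
So ceil(log2(3978)) = 12

bits = ceil(log2(3978)) = ceil(11.9578) = 12 bits


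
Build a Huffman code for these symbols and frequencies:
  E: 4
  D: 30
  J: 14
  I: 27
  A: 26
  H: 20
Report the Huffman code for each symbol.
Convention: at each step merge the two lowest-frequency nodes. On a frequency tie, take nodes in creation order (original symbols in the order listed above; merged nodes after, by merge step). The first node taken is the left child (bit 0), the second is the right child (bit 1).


Huffman tree construction:
Step 1: Merge E(4) + J(14) = 18
Step 2: Merge (E+J)(18) + H(20) = 38
Step 3: Merge A(26) + I(27) = 53
Step 4: Merge D(30) + ((E+J)+H)(38) = 68
Step 5: Merge (A+I)(53) + (D+((E+J)+H))(68) = 121
Read each symbol's code off the tree from the root (left child = 0, right child = 1).

Codes:
  E: 1100 (length 4)
  D: 10 (length 2)
  J: 1101 (length 4)
  I: 01 (length 2)
  A: 00 (length 2)
  H: 111 (length 3)
Average code length: 298/121 = 2.4628 bits/symbol


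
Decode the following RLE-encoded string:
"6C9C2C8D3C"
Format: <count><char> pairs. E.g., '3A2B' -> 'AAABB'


Expanding each <count><char> pair:
  6C -> 'CCCCCC'
  9C -> 'CCCCCCCCC'
  2C -> 'CC'
  8D -> 'DDDDDDDD'
  3C -> 'CCC'

Decoded = CCCCCCCCCCCCCCCCCDDDDDDDDCCC


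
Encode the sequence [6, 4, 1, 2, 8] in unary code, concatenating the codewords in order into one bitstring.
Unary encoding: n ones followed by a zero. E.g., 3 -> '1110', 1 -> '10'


Encode each number as n ones followed by a terminating 0:
  6 -> 1111110 (7 bits)
  4 -> 11110 (5 bits)
  1 -> 10 (2 bits)
  2 -> 110 (3 bits)
  8 -> 111111110 (9 bits)
Total length = 7 + 5 + 2 + 3 + 9 = 26 bits.

Unary([6, 4, 1, 2, 8]) = 11111101111010110111111110 (26 bits)


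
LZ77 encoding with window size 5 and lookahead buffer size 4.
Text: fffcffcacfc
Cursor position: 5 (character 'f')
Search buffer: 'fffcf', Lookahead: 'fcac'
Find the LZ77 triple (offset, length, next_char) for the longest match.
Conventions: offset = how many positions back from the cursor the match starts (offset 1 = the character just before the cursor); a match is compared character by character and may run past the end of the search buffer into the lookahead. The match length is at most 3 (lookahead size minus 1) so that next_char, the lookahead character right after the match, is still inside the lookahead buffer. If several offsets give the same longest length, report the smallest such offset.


Try each offset into the search buffer:
  offset=1 (pos 4, char 'f'): match length 1
  offset=2 (pos 3, char 'c'): match length 0
  offset=3 (pos 2, char 'f'): match length 2
  offset=4 (pos 1, char 'f'): match length 1
  offset=5 (pos 0, char 'f'): match length 1
Longest match has length 2 at offset 3.
next_char = character at position 5 + 2 = 7 -> 'a'

Best match: offset=3, length=2 (matching 'fc' starting at position 2)
LZ77 triple: (3, 2, 'a')


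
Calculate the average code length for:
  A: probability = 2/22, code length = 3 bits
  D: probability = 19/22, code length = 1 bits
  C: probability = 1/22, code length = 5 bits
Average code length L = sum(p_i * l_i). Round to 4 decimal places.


Weighted contributions p_i * l_i:
  A: (2/22) * 3 = 6/22
  D: (19/22) * 1 = 19/22
  C: (1/22) * 5 = 5/22
Sum = (6 + 19 + 5)/22 = 30/22

L = 30/22 = 1.3636 bits/symbol


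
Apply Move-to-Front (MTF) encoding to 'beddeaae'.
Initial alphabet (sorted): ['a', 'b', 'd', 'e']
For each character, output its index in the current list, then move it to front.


MTF encoding:
'b': index 1 in ['a', 'b', 'd', 'e'] -> ['b', 'a', 'd', 'e']
'e': index 3 in ['b', 'a', 'd', 'e'] -> ['e', 'b', 'a', 'd']
'd': index 3 in ['e', 'b', 'a', 'd'] -> ['d', 'e', 'b', 'a']
'd': index 0 in ['d', 'e', 'b', 'a'] -> ['d', 'e', 'b', 'a']
'e': index 1 in ['d', 'e', 'b', 'a'] -> ['e', 'd', 'b', 'a']
'a': index 3 in ['e', 'd', 'b', 'a'] -> ['a', 'e', 'd', 'b']
'a': index 0 in ['a', 'e', 'd', 'b'] -> ['a', 'e', 'd', 'b']
'e': index 1 in ['a', 'e', 'd', 'b'] -> ['e', 'a', 'd', 'b']


Output: [1, 3, 3, 0, 1, 3, 0, 1]


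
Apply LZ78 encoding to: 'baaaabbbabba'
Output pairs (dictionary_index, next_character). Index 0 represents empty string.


LZ78 encoding steps:
Dictionary: {0: ''}
Step 1: w='' (idx 0), next='b' -> output (0, 'b'), add 'b' as idx 1
Step 2: w='' (idx 0), next='a' -> output (0, 'a'), add 'a' as idx 2
Step 3: w='a' (idx 2), next='a' -> output (2, 'a'), add 'aa' as idx 3
Step 4: w='a' (idx 2), next='b' -> output (2, 'b'), add 'ab' as idx 4
Step 5: w='b' (idx 1), next='b' -> output (1, 'b'), add 'bb' as idx 5
Step 6: w='ab' (idx 4), next='b' -> output (4, 'b'), add 'abb' as idx 6
Step 7: w='a' (idx 2), end of input -> output (2, '')


Encoded: [(0, 'b'), (0, 'a'), (2, 'a'), (2, 'b'), (1, 'b'), (4, 'b'), (2, '')]


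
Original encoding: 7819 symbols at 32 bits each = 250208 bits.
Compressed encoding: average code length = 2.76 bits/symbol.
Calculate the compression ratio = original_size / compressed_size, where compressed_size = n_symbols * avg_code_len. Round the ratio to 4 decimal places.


original_size = n_symbols * orig_bits = 7819 * 32 = 250208 bits
compressed_size = n_symbols * avg_code_len = 7819 * 2.76 = 21580.44 bits
ratio = original_size / compressed_size = 250208 / 21580.44 = 11.5942

Compression ratio = 11.5942


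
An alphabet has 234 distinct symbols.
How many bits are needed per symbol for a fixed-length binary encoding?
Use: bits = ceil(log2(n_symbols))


log2(234) = 7.8704
Bracket: 2^7 = 128 < 234 <= 2^8 = 256
So ceil(log2(234)) = 8

bits = ceil(log2(234)) = ceil(7.8704) = 8 bits


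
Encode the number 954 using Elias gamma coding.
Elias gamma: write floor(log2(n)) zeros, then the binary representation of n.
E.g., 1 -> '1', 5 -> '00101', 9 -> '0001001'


num_bits = floor(log2(954)) + 1 = 10
leading_zeros = num_bits - 1 = 9
binary(954) = 1110111010

Elias gamma(954) = '000000000' + '1110111010' = 0000000001110111010 (19 bits)


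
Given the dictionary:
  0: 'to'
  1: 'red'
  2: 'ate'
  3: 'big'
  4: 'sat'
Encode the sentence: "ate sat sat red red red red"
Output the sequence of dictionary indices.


Look up each word in the dictionary:
  'ate' -> 2
  'sat' -> 4
  'sat' -> 4
  'red' -> 1
  'red' -> 1
  'red' -> 1
  'red' -> 1

Encoded: [2, 4, 4, 1, 1, 1, 1]


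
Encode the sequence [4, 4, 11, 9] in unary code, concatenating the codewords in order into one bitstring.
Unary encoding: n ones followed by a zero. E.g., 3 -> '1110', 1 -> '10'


Encode each number as n ones followed by a terminating 0:
  4 -> 11110 (5 bits)
  4 -> 11110 (5 bits)
  11 -> 111111111110 (12 bits)
  9 -> 1111111110 (10 bits)
Total length = 5 + 5 + 12 + 10 = 32 bits.

Unary([4, 4, 11, 9]) = 11110111101111111111101111111110 (32 bits)


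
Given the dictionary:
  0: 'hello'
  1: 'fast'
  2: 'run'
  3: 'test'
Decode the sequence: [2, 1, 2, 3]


Look up each index in the dictionary:
  2 -> 'run'
  1 -> 'fast'
  2 -> 'run'
  3 -> 'test'

Decoded: "run fast run test"


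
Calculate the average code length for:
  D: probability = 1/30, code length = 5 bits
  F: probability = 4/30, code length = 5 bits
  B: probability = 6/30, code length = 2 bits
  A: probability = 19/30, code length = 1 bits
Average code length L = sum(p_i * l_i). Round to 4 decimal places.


Weighted contributions p_i * l_i:
  D: (1/30) * 5 = 5/30
  F: (4/30) * 5 = 20/30
  B: (6/30) * 2 = 12/30
  A: (19/30) * 1 = 19/30
Sum = (5 + 20 + 12 + 19)/30 = 56/30

L = 56/30 = 1.8667 bits/symbol


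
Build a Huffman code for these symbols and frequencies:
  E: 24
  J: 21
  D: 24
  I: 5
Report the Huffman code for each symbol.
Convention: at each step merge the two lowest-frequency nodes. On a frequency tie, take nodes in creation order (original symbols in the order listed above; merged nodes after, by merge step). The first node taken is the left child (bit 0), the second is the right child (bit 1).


Huffman tree construction:
Step 1: Merge I(5) + J(21) = 26
Step 2: Merge E(24) + D(24) = 48
Step 3: Merge (I+J)(26) + (E+D)(48) = 74
Read each symbol's code off the tree from the root (left child = 0, right child = 1).

Codes:
  E: 10 (length 2)
  J: 01 (length 2)
  D: 11 (length 2)
  I: 00 (length 2)
Average code length: 148/74 = 2.0000 bits/symbol
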